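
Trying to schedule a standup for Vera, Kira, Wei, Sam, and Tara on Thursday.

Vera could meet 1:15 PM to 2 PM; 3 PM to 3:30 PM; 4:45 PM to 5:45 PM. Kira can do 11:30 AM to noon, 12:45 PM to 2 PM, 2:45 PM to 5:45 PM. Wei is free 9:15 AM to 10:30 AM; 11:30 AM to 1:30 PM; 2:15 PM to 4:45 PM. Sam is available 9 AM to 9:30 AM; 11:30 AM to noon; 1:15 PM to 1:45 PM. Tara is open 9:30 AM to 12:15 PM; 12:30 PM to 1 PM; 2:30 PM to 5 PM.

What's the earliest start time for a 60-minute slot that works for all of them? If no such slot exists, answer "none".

Vera ∩ Kira: 13:15-14:00, 15:00-15:30, 16:45-17:45.
Vera ∩ Kira ∩ Wei: 13:15-13:30, 15:00-15:30.
Vera ∩ Kira ∩ Wei ∩ Sam: 13:15-13:30.
Vera ∩ Kira ∩ Wei ∩ Sam ∩ Tara: ∅.
There is no time when everyone is free.
No common window is at least 60 minutes long.

none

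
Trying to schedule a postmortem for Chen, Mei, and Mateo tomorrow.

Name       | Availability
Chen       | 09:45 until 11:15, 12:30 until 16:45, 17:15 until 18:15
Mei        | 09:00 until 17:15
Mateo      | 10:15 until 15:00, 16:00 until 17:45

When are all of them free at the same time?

Chen ∩ Mei: 09:45-11:15, 12:30-16:45.
Chen ∩ Mei ∩ Mateo: 10:15-11:15, 12:30-15:00, 16:00-16:45.
So the common availability across everyone is 10:15-11:15, 12:30-15:00, 16:00-16:45.

10:15-11:15, 12:30-15:00, 16:00-16:45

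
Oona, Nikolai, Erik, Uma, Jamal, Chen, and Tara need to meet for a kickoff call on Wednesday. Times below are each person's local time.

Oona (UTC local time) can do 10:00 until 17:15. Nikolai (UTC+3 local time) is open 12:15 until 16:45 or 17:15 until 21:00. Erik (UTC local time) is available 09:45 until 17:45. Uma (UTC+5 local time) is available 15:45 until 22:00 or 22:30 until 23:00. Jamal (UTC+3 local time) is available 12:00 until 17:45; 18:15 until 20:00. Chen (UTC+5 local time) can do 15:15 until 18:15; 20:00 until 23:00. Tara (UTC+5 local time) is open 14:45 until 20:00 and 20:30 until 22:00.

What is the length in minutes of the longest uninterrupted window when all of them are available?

Oona in UTC: 10:00-17:15.
Nikolai in UTC: 09:15-13:45, 14:15-18:00 (subtract 3h to convert from UTC+3).
Erik in UTC: 09:45-17:45.
Uma in UTC: 10:45-17:00, 17:30-18:00 (subtract 5h to convert from UTC+5).
Jamal in UTC: 09:00-14:45, 15:15-17:00 (subtract 3h to convert from UTC+3).
Chen in UTC: 10:15-13:15, 15:00-18:00 (subtract 5h to convert from UTC+5).
Tara in UTC: 09:45-15:00, 15:30-17:00 (subtract 5h to convert from UTC+5).
Oona ∩ Nikolai: 10:00-13:45, 14:15-17:15.
Oona ∩ Nikolai ∩ Erik: 10:00-13:45, 14:15-17:15.
Oona ∩ Nikolai ∩ Erik ∩ Uma: 10:45-13:45, 14:15-17:00.
Oona ∩ Nikolai ∩ Erik ∩ Uma ∩ Jamal: 10:45-13:45, 14:15-14:45, 15:15-17:00.
Oona ∩ Nikolai ∩ Erik ∩ Uma ∩ Jamal ∩ Chen: 10:45-13:15, 15:15-17:00.
Oona ∩ Nikolai ∩ Erik ∩ Uma ∩ Jamal ∩ Chen ∩ Tara: 10:45-13:15, 15:30-17:00.
The longest is 10:45-13:15 at 150 minutes.

150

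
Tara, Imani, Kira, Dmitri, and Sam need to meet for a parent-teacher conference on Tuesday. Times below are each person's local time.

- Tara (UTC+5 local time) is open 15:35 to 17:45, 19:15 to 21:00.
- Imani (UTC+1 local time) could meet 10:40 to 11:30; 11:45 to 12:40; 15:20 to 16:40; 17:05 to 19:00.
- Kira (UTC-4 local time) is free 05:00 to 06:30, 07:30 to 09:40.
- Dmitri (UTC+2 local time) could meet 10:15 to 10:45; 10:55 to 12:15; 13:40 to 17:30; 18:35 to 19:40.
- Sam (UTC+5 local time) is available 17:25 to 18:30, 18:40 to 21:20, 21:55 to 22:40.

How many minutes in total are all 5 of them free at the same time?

0

Tara in UTC: 10:35-12:45, 14:15-16:00 (subtract 5h to convert from UTC+5).
Imani in UTC: 09:40-10:30, 10:45-11:40, 14:20-15:40, 16:05-18:00 (subtract 1h to convert from UTC+1).
Kira in UTC: 09:00-10:30, 11:30-13:40 (add 4h to convert from UTC-4).
Dmitri in UTC: 08:15-08:45, 08:55-10:15, 11:40-15:30, 16:35-17:40 (subtract 2h to convert from UTC+2).
Sam in UTC: 12:25-13:30, 13:40-16:20, 16:55-17:40 (subtract 5h to convert from UTC+5).
Tara ∩ Imani: 10:45-11:40, 14:20-15:40.
Tara ∩ Imani ∩ Kira: 11:30-11:40.
Tara ∩ Imani ∩ Kira ∩ Dmitri: ∅.
Tara ∩ Imani ∩ Kira ∩ Dmitri ∩ Sam: ∅.
There is no time when everyone is free.
There is no common window, so the total is 0 minutes.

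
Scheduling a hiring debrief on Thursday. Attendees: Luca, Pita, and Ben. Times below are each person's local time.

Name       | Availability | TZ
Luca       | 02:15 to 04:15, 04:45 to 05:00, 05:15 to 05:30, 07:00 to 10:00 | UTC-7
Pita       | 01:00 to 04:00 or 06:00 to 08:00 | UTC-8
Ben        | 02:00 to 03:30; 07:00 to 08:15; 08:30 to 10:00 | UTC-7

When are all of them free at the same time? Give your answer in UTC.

Luca in UTC: 09:15-11:15, 11:45-12:00, 12:15-12:30, 14:00-17:00 (add 7h to convert from UTC-7).
Pita in UTC: 09:00-12:00, 14:00-16:00 (add 8h to convert from UTC-8).
Ben in UTC: 09:00-10:30, 14:00-15:15, 15:30-17:00 (add 7h to convert from UTC-7).
Luca ∩ Pita: 09:15-11:15, 11:45-12:00, 14:00-16:00.
Luca ∩ Pita ∩ Ben: 09:15-10:30, 14:00-15:15, 15:30-16:00.
So the common availability across everyone is 09:15-10:30, 14:00-15:15, 15:30-16:00.

09:15-10:30, 14:00-15:15, 15:30-16:00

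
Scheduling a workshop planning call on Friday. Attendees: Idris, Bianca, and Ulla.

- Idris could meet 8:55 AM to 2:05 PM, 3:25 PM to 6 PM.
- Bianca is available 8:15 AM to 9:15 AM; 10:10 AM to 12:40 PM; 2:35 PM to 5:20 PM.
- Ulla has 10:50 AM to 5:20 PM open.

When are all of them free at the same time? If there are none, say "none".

10:50-12:40, 15:25-17:20

Idris ∩ Bianca: 08:55-09:15, 10:10-12:40, 15:25-17:20.
Idris ∩ Bianca ∩ Ulla: 10:50-12:40, 15:25-17:20.
So the common availability across everyone is 10:50-12:40, 15:25-17:20.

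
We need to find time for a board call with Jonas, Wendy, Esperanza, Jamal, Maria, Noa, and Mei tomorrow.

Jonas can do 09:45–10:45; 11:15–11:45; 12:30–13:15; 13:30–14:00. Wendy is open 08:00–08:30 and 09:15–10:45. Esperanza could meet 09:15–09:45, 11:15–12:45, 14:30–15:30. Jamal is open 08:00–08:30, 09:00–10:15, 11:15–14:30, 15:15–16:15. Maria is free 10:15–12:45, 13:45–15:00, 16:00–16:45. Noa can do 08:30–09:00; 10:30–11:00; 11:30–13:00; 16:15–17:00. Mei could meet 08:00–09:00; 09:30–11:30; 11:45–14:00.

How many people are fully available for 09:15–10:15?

2

Wendy and Jamal can make the full 09:15-10:15 slot — that's 2.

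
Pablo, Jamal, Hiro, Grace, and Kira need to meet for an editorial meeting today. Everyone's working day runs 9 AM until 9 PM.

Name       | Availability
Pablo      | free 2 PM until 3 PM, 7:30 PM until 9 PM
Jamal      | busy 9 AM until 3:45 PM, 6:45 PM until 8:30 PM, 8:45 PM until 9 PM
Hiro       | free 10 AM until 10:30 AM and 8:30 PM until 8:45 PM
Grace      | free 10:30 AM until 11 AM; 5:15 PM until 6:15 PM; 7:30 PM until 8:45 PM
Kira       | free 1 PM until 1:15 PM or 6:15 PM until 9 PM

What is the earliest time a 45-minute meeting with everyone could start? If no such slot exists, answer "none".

none

Pablo free: 14:00-15:00, 19:30-21:00.
Jamal free: 15:45-18:45, 20:30-20:45 (invert busy blocks within the working day).
Hiro free: 10:00-10:30, 20:30-20:45.
Grace free: 10:30-11:00, 17:15-18:15, 19:30-20:45.
Kira free: 13:00-13:15, 18:15-21:00.
Pablo ∩ Jamal: 20:30-20:45.
Pablo ∩ Jamal ∩ Hiro: 20:30-20:45.
Pablo ∩ Jamal ∩ Hiro ∩ Grace: 20:30-20:45.
Pablo ∩ Jamal ∩ Hiro ∩ Grace ∩ Kira: 20:30-20:45.
No common window is at least 45 minutes long.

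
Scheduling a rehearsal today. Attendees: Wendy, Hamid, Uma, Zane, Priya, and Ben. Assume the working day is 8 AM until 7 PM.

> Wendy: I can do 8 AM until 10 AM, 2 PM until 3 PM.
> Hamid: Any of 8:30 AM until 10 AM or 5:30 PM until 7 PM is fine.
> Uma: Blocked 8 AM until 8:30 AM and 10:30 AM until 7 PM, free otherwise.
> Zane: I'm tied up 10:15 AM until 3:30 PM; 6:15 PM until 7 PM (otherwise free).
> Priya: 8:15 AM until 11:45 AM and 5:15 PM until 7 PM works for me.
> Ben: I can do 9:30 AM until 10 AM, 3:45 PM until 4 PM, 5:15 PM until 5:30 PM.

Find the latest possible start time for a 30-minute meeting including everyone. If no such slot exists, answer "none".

09:30

Wendy free: 08:00-10:00, 14:00-15:00.
Hamid free: 08:30-10:00, 17:30-19:00.
Uma free: 08:30-10:30 (invert busy blocks within the working day).
Zane free: 08:00-10:15, 15:30-18:15 (invert busy blocks within the working day).
Priya free: 08:15-11:45, 17:15-19:00.
Ben free: 09:30-10:00, 15:45-16:00, 17:15-17:30.
Wendy ∩ Hamid: 08:30-10:00.
Wendy ∩ Hamid ∩ Uma: 08:30-10:00.
Wendy ∩ Hamid ∩ Uma ∩ Zane: 08:30-10:00.
Wendy ∩ Hamid ∩ Uma ∩ Zane ∩ Priya: 08:30-10:00.
Wendy ∩ Hamid ∩ Uma ∩ Zane ∩ Priya ∩ Ben: 09:30-10:00.
Those are the intersection windows.
The last common window of at least 30 minutes is 09:30-10:00; a 30-minute meeting can start as late as 09:30 and still end by 10:00.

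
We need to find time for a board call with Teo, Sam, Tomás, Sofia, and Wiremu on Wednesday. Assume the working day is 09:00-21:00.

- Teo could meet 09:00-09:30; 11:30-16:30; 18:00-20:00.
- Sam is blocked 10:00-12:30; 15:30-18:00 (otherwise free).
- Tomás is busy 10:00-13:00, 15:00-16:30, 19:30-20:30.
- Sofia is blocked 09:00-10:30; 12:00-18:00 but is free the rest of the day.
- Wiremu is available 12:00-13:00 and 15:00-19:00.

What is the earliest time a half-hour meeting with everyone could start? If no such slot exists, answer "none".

18:00

Teo free: 09:00-09:30, 11:30-16:30, 18:00-20:00.
Sam free: 09:00-10:00, 12:30-15:30, 18:00-21:00 (invert busy blocks within the working day).
Tomás free: 09:00-10:00, 13:00-15:00, 16:30-19:30, 20:30-21:00 (invert busy blocks within the working day).
Sofia free: 10:30-12:00, 18:00-21:00 (invert busy blocks within the working day).
Wiremu free: 12:00-13:00, 15:00-19:00.
Teo ∩ Sam: 09:00-09:30, 12:30-15:30, 18:00-20:00.
Teo ∩ Sam ∩ Tomás: 09:00-09:30, 13:00-15:00, 18:00-19:30.
Teo ∩ Sam ∩ Tomás ∩ Sofia: 18:00-19:30.
Teo ∩ Sam ∩ Tomás ∩ Sofia ∩ Wiremu: 18:00-19:00.
The first common window of at least 30 minutes is 18:00-19:00, so the earliest start is 18:00.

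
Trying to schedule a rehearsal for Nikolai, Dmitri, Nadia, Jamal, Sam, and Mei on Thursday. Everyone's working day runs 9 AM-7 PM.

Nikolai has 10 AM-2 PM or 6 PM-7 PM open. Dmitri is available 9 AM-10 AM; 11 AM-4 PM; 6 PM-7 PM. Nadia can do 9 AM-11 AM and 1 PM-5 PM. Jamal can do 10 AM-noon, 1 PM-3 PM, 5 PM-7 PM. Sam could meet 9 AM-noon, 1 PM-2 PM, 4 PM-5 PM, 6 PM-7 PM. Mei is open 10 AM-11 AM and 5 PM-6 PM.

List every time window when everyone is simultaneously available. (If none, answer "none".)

Nikolai ∩ Dmitri: 11:00-14:00, 18:00-19:00.
Nikolai ∩ Dmitri ∩ Nadia: 13:00-14:00.
Nikolai ∩ Dmitri ∩ Nadia ∩ Jamal: 13:00-14:00.
Nikolai ∩ Dmitri ∩ Nadia ∩ Jamal ∩ Sam: 13:00-14:00.
Nikolai ∩ Dmitri ∩ Nadia ∩ Jamal ∩ Sam ∩ Mei: ∅.
There is no time when everyone is free.

none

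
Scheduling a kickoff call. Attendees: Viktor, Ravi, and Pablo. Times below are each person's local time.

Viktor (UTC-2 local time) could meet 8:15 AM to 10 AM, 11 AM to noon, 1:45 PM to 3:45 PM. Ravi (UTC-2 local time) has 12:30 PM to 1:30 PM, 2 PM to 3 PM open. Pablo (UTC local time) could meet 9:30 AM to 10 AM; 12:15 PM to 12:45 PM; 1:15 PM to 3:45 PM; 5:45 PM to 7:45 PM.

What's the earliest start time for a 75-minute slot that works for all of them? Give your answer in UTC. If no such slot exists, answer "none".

Viktor in UTC: 10:15-12:00, 13:00-14:00, 15:45-17:45 (add 2h to convert from UTC-2).
Ravi in UTC: 14:30-15:30, 16:00-17:00 (add 2h to convert from UTC-2).
Pablo in UTC: 09:30-10:00, 12:15-12:45, 13:15-15:45, 17:45-19:45.
Viktor ∩ Ravi: 16:00-17:00.
Viktor ∩ Ravi ∩ Pablo: ∅.
There is no time when everyone is free.
No common window is at least 75 minutes long.

none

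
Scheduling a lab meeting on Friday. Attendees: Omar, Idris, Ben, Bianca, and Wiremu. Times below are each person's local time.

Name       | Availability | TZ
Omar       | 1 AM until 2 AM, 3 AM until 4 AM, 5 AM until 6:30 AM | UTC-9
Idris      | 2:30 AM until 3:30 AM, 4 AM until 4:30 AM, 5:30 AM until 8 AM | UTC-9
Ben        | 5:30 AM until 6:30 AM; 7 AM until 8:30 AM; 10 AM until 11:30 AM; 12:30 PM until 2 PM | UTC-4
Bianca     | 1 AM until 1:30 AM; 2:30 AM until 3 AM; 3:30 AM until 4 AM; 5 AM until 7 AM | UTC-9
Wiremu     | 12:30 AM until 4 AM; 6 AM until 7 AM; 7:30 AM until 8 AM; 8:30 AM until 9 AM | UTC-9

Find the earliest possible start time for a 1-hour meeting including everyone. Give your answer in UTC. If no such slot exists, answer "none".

none

Omar in UTC: 10:00-11:00, 12:00-13:00, 14:00-15:30 (add 9h to convert from UTC-9).
Idris in UTC: 11:30-12:30, 13:00-13:30, 14:30-17:00 (add 9h to convert from UTC-9).
Ben in UTC: 09:30-10:30, 11:00-12:30, 14:00-15:30, 16:30-18:00 (add 4h to convert from UTC-4).
Bianca in UTC: 10:00-10:30, 11:30-12:00, 12:30-13:00, 14:00-16:00 (add 9h to convert from UTC-9).
Wiremu in UTC: 09:30-13:00, 15:00-16:00, 16:30-17:00, 17:30-18:00 (add 9h to convert from UTC-9).
Omar ∩ Idris: 12:00-12:30, 14:30-15:30.
Omar ∩ Idris ∩ Ben: 12:00-12:30, 14:30-15:30.
Omar ∩ Idris ∩ Ben ∩ Bianca: 14:30-15:30.
Omar ∩ Idris ∩ Ben ∩ Bianca ∩ Wiremu: 15:00-15:30.
Those are the intersection windows.
No common window is at least 60 minutes long.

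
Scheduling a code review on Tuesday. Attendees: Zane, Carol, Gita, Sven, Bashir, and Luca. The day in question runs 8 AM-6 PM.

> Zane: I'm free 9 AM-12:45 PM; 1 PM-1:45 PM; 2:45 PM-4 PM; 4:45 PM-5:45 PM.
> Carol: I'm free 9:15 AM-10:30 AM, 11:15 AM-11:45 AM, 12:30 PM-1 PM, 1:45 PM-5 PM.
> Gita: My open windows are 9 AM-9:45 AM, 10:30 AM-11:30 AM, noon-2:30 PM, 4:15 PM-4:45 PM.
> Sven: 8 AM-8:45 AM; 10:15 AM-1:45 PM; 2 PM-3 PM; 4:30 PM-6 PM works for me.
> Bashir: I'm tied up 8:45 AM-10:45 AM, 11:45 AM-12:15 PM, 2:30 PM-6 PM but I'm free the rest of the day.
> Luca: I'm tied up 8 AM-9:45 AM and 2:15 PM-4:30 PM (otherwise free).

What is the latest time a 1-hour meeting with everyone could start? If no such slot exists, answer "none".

none

Zane free: 09:00-12:45, 13:00-13:45, 14:45-16:00, 16:45-17:45.
Carol free: 09:15-10:30, 11:15-11:45, 12:30-13:00, 13:45-17:00.
Gita free: 09:00-09:45, 10:30-11:30, 12:00-14:30, 16:15-16:45.
Sven free: 08:00-08:45, 10:15-13:45, 14:00-15:00, 16:30-18:00.
Bashir free: 08:00-08:45, 10:45-11:45, 12:15-14:30 (invert busy blocks within the working day).
Luca free: 09:45-14:15, 16:30-18:00 (invert busy blocks within the working day).
Zane ∩ Carol: 09:15-10:30, 11:15-11:45, 12:30-12:45, 14:45-16:00, 16:45-17:00.
Zane ∩ Carol ∩ Gita: 09:15-09:45, 11:15-11:30, 12:30-12:45.
Zane ∩ Carol ∩ Gita ∩ Sven: 11:15-11:30, 12:30-12:45.
Zane ∩ Carol ∩ Gita ∩ Sven ∩ Bashir: 11:15-11:30, 12:30-12:45.
Zane ∩ Carol ∩ Gita ∩ Sven ∩ Bashir ∩ Luca: 11:15-11:30, 12:30-12:45.
So the common availability across everyone is 11:15-11:30, 12:30-12:45.
No common window is at least 60 minutes long.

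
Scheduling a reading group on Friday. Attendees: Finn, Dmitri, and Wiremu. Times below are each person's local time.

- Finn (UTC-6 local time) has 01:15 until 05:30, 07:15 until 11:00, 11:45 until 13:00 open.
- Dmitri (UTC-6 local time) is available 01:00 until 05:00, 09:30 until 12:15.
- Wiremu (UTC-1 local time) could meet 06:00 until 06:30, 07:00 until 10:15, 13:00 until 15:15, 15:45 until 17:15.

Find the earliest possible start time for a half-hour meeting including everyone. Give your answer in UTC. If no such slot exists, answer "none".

08:00

Finn in UTC: 07:15-11:30, 13:15-17:00, 17:45-19:00 (add 6h to convert from UTC-6).
Dmitri in UTC: 07:00-11:00, 15:30-18:15 (add 6h to convert from UTC-6).
Wiremu in UTC: 07:00-07:30, 08:00-11:15, 14:00-16:15, 16:45-18:15 (add 1h to convert from UTC-1).
Finn ∩ Dmitri: 07:15-11:00, 15:30-17:00, 17:45-18:15.
Finn ∩ Dmitri ∩ Wiremu: 07:15-07:30, 08:00-11:00, 15:30-16:15, 16:45-17:00, 17:45-18:15.
Those are the intersection windows.
The first common window of at least 30 minutes is 08:00-11:00, so the earliest start is 08:00.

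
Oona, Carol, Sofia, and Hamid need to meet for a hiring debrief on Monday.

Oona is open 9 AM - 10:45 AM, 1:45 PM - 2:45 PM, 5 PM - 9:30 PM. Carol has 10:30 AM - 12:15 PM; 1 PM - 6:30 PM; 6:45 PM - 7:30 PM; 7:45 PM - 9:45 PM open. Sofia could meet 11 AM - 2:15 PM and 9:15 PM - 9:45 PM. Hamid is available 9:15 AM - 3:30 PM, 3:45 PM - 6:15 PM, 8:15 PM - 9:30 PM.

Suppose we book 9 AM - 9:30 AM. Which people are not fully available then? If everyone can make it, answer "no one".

Oona: free for 09:00-09:30. Carol: not fully free for 09:00-09:30. Sofia: not fully free for 09:00-09:30. Hamid: not fully free for 09:00-09:30.

Carol, Hamid, Sofia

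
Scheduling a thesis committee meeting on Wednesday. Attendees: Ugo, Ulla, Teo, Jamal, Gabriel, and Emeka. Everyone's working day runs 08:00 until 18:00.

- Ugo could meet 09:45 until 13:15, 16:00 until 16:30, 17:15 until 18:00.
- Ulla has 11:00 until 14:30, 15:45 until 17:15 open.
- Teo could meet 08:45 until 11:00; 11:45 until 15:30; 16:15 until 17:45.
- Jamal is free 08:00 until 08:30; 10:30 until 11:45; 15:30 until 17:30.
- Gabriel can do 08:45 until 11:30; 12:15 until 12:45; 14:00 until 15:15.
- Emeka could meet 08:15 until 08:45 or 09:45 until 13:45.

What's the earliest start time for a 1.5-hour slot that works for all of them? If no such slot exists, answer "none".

none

Ugo ∩ Ulla: 11:00-13:15, 16:00-16:30.
Ugo ∩ Ulla ∩ Teo: 11:45-13:15, 16:15-16:30.
Ugo ∩ Ulla ∩ Teo ∩ Jamal: 16:15-16:30.
Ugo ∩ Ulla ∩ Teo ∩ Jamal ∩ Gabriel: ∅.
Ugo ∩ Ulla ∩ Teo ∩ Jamal ∩ Gabriel ∩ Emeka: ∅.
There is no time when everyone is free.
No common window is at least 90 minutes long.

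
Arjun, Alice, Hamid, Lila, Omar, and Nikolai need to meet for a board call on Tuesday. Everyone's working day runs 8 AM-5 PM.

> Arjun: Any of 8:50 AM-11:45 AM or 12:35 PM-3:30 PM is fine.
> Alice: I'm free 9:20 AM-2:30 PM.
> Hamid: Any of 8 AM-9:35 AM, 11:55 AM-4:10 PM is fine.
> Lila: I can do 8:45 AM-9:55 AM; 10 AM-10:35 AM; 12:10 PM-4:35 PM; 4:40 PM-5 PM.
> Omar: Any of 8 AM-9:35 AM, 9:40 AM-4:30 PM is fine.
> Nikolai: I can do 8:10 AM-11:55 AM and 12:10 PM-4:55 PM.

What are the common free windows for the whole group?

09:20-09:35, 12:35-14:30

Arjun ∩ Alice: 09:20-11:45, 12:35-14:30.
Arjun ∩ Alice ∩ Hamid: 09:20-09:35, 12:35-14:30.
Arjun ∩ Alice ∩ Hamid ∩ Lila: 09:20-09:35, 12:35-14:30.
Arjun ∩ Alice ∩ Hamid ∩ Lila ∩ Omar: 09:20-09:35, 12:35-14:30.
Arjun ∩ Alice ∩ Hamid ∩ Lila ∩ Omar ∩ Nikolai: 09:20-09:35, 12:35-14:30.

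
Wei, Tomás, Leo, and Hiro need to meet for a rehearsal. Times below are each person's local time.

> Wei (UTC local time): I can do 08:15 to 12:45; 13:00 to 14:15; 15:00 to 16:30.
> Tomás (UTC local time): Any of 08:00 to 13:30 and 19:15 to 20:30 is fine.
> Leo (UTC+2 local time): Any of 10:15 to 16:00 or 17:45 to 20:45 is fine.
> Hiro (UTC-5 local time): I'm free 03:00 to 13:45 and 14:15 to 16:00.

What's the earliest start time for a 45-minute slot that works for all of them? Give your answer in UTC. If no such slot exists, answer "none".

Wei in UTC: 08:15-12:45, 13:00-14:15, 15:00-16:30.
Tomás in UTC: 08:00-13:30, 19:15-20:30.
Leo in UTC: 08:15-14:00, 15:45-18:45 (subtract 2h to convert from UTC+2).
Hiro in UTC: 08:00-18:45, 19:15-21:00 (add 5h to convert from UTC-5).
Wei ∩ Tomás: 08:15-12:45, 13:00-13:30.
Wei ∩ Tomás ∩ Leo: 08:15-12:45, 13:00-13:30.
Wei ∩ Tomás ∩ Leo ∩ Hiro: 08:15-12:45, 13:00-13:30.
Those are the intersection windows.
The first common window of at least 45 minutes is 08:15-12:45, so the earliest start is 08:15.

08:15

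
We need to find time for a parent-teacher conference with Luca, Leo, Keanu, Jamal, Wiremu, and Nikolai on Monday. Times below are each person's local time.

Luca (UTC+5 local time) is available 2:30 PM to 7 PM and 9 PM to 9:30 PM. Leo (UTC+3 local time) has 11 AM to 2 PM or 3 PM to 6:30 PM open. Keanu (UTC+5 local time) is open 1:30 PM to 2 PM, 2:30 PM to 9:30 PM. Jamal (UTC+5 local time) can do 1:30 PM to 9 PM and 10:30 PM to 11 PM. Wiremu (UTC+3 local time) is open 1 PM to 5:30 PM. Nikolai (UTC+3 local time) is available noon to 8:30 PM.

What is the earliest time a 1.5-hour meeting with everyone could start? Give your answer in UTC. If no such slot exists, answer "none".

Luca in UTC: 09:30-14:00, 16:00-16:30 (subtract 5h to convert from UTC+5).
Leo in UTC: 08:00-11:00, 12:00-15:30 (subtract 3h to convert from UTC+3).
Keanu in UTC: 08:30-09:00, 09:30-16:30 (subtract 5h to convert from UTC+5).
Jamal in UTC: 08:30-16:00, 17:30-18:00 (subtract 5h to convert from UTC+5).
Wiremu in UTC: 10:00-14:30 (subtract 3h to convert from UTC+3).
Nikolai in UTC: 09:00-17:30 (subtract 3h to convert from UTC+3).
Luca ∩ Leo: 09:30-11:00, 12:00-14:00.
Luca ∩ Leo ∩ Keanu: 09:30-11:00, 12:00-14:00.
Luca ∩ Leo ∩ Keanu ∩ Jamal: 09:30-11:00, 12:00-14:00.
Luca ∩ Leo ∩ Keanu ∩ Jamal ∩ Wiremu: 10:00-11:00, 12:00-14:00.
Luca ∩ Leo ∩ Keanu ∩ Jamal ∩ Wiremu ∩ Nikolai: 10:00-11:00, 12:00-14:00.
Those are the intersection windows.
The first common window of at least 90 minutes is 12:00-14:00, so the earliest start is 12:00.

12:00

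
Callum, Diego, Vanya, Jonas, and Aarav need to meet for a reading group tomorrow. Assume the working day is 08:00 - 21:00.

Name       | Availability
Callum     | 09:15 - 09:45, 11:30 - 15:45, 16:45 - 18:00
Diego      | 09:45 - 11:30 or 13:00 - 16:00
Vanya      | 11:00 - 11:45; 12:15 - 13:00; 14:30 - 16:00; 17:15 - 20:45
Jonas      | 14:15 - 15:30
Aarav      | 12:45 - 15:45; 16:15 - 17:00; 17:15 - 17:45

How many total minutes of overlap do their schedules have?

Callum ∩ Diego: 13:00-15:45.
Callum ∩ Diego ∩ Vanya: 14:30-15:45.
Callum ∩ Diego ∩ Vanya ∩ Jonas: 14:30-15:30.
Callum ∩ Diego ∩ Vanya ∩ Jonas ∩ Aarav: 14:30-15:30.
Those are the intersection windows.
That's a single block of 60 minutes.

60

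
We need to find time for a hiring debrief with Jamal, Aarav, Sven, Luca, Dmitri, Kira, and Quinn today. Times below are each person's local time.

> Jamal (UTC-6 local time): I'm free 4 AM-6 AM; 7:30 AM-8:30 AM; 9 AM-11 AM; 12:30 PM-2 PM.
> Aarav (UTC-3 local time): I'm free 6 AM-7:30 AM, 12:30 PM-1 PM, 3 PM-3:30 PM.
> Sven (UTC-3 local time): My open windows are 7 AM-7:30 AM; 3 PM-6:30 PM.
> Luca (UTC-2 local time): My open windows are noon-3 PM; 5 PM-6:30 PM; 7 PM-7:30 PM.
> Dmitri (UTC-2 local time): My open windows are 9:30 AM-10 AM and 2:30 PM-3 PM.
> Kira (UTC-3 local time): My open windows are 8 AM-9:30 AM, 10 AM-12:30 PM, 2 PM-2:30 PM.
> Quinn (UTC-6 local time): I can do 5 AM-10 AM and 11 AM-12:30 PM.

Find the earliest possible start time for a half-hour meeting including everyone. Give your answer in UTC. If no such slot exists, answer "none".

Jamal in UTC: 10:00-12:00, 13:30-14:30, 15:00-17:00, 18:30-20:00 (add 6h to convert from UTC-6).
Aarav in UTC: 09:00-10:30, 15:30-16:00, 18:00-18:30 (add 3h to convert from UTC-3).
Sven in UTC: 10:00-10:30, 18:00-21:30 (add 3h to convert from UTC-3).
Luca in UTC: 14:00-17:00, 19:00-20:30, 21:00-21:30 (add 2h to convert from UTC-2).
Dmitri in UTC: 11:30-12:00, 16:30-17:00 (add 2h to convert from UTC-2).
Kira in UTC: 11:00-12:30, 13:00-15:30, 17:00-17:30 (add 3h to convert from UTC-3).
Quinn in UTC: 11:00-16:00, 17:00-18:30 (add 6h to convert from UTC-6).
Jamal ∩ Aarav: 10:00-10:30, 15:30-16:00.
Jamal ∩ Aarav ∩ Sven: 10:00-10:30.
Jamal ∩ Aarav ∩ Sven ∩ Luca: ∅.
Jamal ∩ Aarav ∩ Sven ∩ Luca ∩ Dmitri: ∅.
Jamal ∩ Aarav ∩ Sven ∩ Luca ∩ Dmitri ∩ Kira: ∅.
Jamal ∩ Aarav ∩ Sven ∩ Luca ∩ Dmitri ∩ Kira ∩ Quinn: ∅.
There is no time when everyone is free.
No common window is at least 30 minutes long.

none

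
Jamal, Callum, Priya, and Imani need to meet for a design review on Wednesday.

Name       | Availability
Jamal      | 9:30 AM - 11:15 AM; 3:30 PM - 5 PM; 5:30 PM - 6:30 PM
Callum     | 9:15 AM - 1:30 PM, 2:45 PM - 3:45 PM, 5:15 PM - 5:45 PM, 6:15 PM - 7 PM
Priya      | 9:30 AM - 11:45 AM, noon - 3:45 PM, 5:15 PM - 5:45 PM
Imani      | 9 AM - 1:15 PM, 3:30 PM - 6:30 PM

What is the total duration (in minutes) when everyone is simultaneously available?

135

Jamal ∩ Callum: 09:30-11:15, 15:30-15:45, 17:30-17:45, 18:15-18:30.
Jamal ∩ Callum ∩ Priya: 09:30-11:15, 15:30-15:45, 17:30-17:45.
Jamal ∩ Callum ∩ Priya ∩ Imani: 09:30-11:15, 15:30-15:45, 17:30-17:45.
So the common availability across everyone is 09:30-11:15, 15:30-15:45, 17:30-17:45.
Summing the common windows: 105 + 15 + 15 = 135 minutes.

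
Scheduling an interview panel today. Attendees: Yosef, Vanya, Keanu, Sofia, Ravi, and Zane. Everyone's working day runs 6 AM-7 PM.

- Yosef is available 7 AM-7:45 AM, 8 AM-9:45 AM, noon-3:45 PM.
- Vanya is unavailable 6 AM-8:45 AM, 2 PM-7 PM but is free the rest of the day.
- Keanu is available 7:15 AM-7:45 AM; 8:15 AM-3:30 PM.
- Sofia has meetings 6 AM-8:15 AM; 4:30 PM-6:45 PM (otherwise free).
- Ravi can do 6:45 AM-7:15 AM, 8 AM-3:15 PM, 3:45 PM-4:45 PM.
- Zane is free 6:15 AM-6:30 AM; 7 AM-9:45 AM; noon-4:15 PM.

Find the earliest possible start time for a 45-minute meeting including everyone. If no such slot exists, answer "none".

Yosef free: 07:00-07:45, 08:00-09:45, 12:00-15:45.
Vanya free: 08:45-14:00 (invert busy blocks within the working day).
Keanu free: 07:15-07:45, 08:15-15:30.
Sofia free: 08:15-16:30, 18:45-19:00 (invert busy blocks within the working day).
Ravi free: 06:45-07:15, 08:00-15:15, 15:45-16:45.
Zane free: 06:15-06:30, 07:00-09:45, 12:00-16:15.
Yosef ∩ Vanya: 08:45-09:45, 12:00-14:00.
Yosef ∩ Vanya ∩ Keanu: 08:45-09:45, 12:00-14:00.
Yosef ∩ Vanya ∩ Keanu ∩ Sofia: 08:45-09:45, 12:00-14:00.
Yosef ∩ Vanya ∩ Keanu ∩ Sofia ∩ Ravi: 08:45-09:45, 12:00-14:00.
Yosef ∩ Vanya ∩ Keanu ∩ Sofia ∩ Ravi ∩ Zane: 08:45-09:45, 12:00-14:00.
The first common window of at least 45 minutes is 08:45-09:45, so the earliest start is 08:45.

08:45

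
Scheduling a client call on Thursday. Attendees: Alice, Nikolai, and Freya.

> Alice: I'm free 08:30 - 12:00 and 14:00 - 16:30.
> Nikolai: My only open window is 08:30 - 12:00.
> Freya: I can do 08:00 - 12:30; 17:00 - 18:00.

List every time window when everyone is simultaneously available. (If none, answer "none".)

08:30-12:00

Alice ∩ Nikolai: 08:30-12:00.
Alice ∩ Nikolai ∩ Freya: 08:30-12:00.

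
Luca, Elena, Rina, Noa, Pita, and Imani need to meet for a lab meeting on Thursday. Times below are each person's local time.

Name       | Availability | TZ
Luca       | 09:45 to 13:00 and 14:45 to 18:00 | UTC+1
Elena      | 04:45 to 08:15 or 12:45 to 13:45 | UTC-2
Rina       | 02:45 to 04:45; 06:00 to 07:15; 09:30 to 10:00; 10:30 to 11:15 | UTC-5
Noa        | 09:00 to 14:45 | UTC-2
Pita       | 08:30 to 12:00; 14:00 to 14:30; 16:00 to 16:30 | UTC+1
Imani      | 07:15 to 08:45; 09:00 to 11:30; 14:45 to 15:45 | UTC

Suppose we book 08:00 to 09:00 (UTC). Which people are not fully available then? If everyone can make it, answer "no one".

Luca in UTC: 08:45-12:00, 13:45-17:00 (subtract 1h to convert from UTC+1).
Elena in UTC: 06:45-10:15, 14:45-15:45 (add 2h to convert from UTC-2).
Rina in UTC: 07:45-09:45, 11:00-12:15, 14:30-15:00, 15:30-16:15 (add 5h to convert from UTC-5).
Noa in UTC: 11:00-16:45 (add 2h to convert from UTC-2).
Pita in UTC: 07:30-11:00, 13:00-13:30, 15:00-15:30 (subtract 1h to convert from UTC+1).
Imani in UTC: 07:15-08:45, 09:00-11:30, 14:45-15:45.
Luca: not fully free for 08:00-09:00. Elena: free for 08:00-09:00. Rina: free for 08:00-09:00. Noa: not fully free for 08:00-09:00. Pita: free for 08:00-09:00. Imani: not fully free for 08:00-09:00.

Imani, Luca, Noa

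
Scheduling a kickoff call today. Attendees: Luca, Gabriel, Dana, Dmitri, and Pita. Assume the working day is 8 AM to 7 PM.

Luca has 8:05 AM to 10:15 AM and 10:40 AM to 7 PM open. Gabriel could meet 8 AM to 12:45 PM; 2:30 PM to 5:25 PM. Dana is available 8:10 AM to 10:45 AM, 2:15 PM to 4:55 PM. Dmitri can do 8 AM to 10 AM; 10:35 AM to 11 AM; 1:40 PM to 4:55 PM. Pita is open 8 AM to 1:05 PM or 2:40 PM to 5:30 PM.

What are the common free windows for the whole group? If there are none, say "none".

08:10-10:00, 10:40-10:45, 14:40-16:55

Luca ∩ Gabriel: 08:05-10:15, 10:40-12:45, 14:30-17:25.
Luca ∩ Gabriel ∩ Dana: 08:10-10:15, 10:40-10:45, 14:30-16:55.
Luca ∩ Gabriel ∩ Dana ∩ Dmitri: 08:10-10:00, 10:40-10:45, 14:30-16:55.
Luca ∩ Gabriel ∩ Dana ∩ Dmitri ∩ Pita: 08:10-10:00, 10:40-10:45, 14:40-16:55.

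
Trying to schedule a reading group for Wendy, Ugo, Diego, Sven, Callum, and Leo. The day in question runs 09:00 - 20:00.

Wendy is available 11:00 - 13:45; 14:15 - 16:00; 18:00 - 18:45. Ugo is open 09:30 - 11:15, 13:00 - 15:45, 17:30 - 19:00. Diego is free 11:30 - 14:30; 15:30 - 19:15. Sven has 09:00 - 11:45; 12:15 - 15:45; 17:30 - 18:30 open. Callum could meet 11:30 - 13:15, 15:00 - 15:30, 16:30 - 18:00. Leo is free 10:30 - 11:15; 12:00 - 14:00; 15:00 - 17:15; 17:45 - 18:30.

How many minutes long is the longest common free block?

Wendy ∩ Ugo: 11:00-11:15, 13:00-13:45, 14:15-15:45, 18:00-18:45.
Wendy ∩ Ugo ∩ Diego: 13:00-13:45, 14:15-14:30, 15:30-15:45, 18:00-18:45.
Wendy ∩ Ugo ∩ Diego ∩ Sven: 13:00-13:45, 14:15-14:30, 15:30-15:45, 18:00-18:30.
Wendy ∩ Ugo ∩ Diego ∩ Sven ∩ Callum: 13:00-13:15.
Wendy ∩ Ugo ∩ Diego ∩ Sven ∩ Callum ∩ Leo: 13:00-13:15.
The longest is 13:00-13:15 at 15 minutes.

15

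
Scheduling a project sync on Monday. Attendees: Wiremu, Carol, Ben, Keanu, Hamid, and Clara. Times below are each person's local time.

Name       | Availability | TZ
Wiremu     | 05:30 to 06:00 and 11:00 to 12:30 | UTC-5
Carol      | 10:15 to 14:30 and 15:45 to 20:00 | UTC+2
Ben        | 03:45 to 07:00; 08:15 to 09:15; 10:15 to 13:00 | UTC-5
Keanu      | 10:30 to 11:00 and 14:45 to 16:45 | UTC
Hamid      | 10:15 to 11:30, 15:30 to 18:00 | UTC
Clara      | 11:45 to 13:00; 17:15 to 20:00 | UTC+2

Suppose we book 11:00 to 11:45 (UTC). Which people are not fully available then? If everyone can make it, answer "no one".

Clara, Hamid, Keanu, Wiremu

Wiremu in UTC: 10:30-11:00, 16:00-17:30 (add 5h to convert from UTC-5).
Carol in UTC: 08:15-12:30, 13:45-18:00 (subtract 2h to convert from UTC+2).
Ben in UTC: 08:45-12:00, 13:15-14:15, 15:15-18:00 (add 5h to convert from UTC-5).
Keanu in UTC: 10:30-11:00, 14:45-16:45.
Hamid in UTC: 10:15-11:30, 15:30-18:00.
Clara in UTC: 09:45-11:00, 15:15-18:00 (subtract 2h to convert from UTC+2).
Wiremu: not fully free for 11:00-11:45. Carol: free for 11:00-11:45. Ben: free for 11:00-11:45. Keanu: not fully free for 11:00-11:45. Hamid: not fully free for 11:00-11:45. Clara: not fully free for 11:00-11:45.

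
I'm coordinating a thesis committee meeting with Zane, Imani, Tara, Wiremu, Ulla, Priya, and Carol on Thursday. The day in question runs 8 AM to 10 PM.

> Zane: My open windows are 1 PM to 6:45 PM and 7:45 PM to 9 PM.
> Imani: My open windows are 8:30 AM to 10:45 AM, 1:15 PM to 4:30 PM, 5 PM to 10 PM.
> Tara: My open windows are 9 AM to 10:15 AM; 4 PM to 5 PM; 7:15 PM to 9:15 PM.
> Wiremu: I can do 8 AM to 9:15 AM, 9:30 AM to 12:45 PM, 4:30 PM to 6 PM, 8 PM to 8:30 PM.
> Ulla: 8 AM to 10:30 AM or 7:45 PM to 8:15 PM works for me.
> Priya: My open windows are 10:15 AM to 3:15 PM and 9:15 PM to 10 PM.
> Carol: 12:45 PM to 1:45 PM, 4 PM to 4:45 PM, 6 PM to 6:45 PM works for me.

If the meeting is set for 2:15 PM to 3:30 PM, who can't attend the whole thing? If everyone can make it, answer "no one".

Zane: free for 14:15-15:30. Imani: free for 14:15-15:30. Tara: not fully free for 14:15-15:30. Wiremu: not fully free for 14:15-15:30. Ulla: not fully free for 14:15-15:30. Priya: not fully free for 14:15-15:30. Carol: not fully free for 14:15-15:30.

Carol, Priya, Tara, Ulla, Wiremu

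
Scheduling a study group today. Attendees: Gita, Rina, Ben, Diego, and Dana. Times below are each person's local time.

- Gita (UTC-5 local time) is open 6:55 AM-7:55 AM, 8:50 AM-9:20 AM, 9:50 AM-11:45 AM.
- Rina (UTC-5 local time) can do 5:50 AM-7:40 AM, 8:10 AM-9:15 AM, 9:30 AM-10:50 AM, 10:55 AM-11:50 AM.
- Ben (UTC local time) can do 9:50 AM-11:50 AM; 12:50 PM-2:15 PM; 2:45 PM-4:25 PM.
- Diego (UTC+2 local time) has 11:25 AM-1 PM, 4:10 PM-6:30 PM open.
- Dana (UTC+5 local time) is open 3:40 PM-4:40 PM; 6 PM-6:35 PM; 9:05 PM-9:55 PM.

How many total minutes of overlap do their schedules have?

Gita in UTC: 11:55-12:55, 13:50-14:20, 14:50-16:45 (add 5h to convert from UTC-5).
Rina in UTC: 10:50-12:40, 13:10-14:15, 14:30-15:50, 15:55-16:50 (add 5h to convert from UTC-5).
Ben in UTC: 09:50-11:50, 12:50-14:15, 14:45-16:25.
Diego in UTC: 09:25-11:00, 14:10-16:30 (subtract 2h to convert from UTC+2).
Dana in UTC: 10:40-11:40, 13:00-13:35, 16:05-16:55 (subtract 5h to convert from UTC+5).
Gita ∩ Rina: 11:55-12:40, 13:50-14:15, 14:50-15:50, 15:55-16:45.
Gita ∩ Rina ∩ Ben: 13:50-14:15, 14:50-15:50, 15:55-16:25.
Gita ∩ Rina ∩ Ben ∩ Diego: 14:10-14:15, 14:50-15:50, 15:55-16:25.
Gita ∩ Rina ∩ Ben ∩ Diego ∩ Dana: 16:05-16:25.
So the common availability across everyone is 16:05-16:25.
That's a single block of 20 minutes.

20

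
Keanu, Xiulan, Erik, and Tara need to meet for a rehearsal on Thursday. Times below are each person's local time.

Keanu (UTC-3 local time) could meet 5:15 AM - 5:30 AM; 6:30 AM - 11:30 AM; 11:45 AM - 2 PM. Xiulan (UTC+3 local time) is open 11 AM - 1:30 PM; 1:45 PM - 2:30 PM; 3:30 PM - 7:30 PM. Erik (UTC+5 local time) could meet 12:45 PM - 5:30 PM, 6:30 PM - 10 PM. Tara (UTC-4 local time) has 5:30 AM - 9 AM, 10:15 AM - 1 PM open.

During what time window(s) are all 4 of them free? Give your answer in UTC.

09:30-10:30, 10:45-11:30, 14:15-14:30, 14:45-16:30

Keanu in UTC: 08:15-08:30, 09:30-14:30, 14:45-17:00 (add 3h to convert from UTC-3).
Xiulan in UTC: 08:00-10:30, 10:45-11:30, 12:30-16:30 (subtract 3h to convert from UTC+3).
Erik in UTC: 07:45-12:30, 13:30-17:00 (subtract 5h to convert from UTC+5).
Tara in UTC: 09:30-13:00, 14:15-17:00 (add 4h to convert from UTC-4).
Keanu ∩ Xiulan: 08:15-08:30, 09:30-10:30, 10:45-11:30, 12:30-14:30, 14:45-16:30.
Keanu ∩ Xiulan ∩ Erik: 08:15-08:30, 09:30-10:30, 10:45-11:30, 13:30-14:30, 14:45-16:30.
Keanu ∩ Xiulan ∩ Erik ∩ Tara: 09:30-10:30, 10:45-11:30, 14:15-14:30, 14:45-16:30.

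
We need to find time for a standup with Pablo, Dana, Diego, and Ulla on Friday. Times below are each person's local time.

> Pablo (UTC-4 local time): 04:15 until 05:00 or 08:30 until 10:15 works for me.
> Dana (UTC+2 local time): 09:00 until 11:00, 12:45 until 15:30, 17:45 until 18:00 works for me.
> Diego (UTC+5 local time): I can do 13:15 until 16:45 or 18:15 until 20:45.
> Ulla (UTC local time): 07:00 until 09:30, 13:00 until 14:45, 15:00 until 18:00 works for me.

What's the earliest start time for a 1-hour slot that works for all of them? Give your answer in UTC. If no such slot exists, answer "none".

Pablo in UTC: 08:15-09:00, 12:30-14:15 (add 4h to convert from UTC-4).
Dana in UTC: 07:00-09:00, 10:45-13:30, 15:45-16:00 (subtract 2h to convert from UTC+2).
Diego in UTC: 08:15-11:45, 13:15-15:45 (subtract 5h to convert from UTC+5).
Ulla in UTC: 07:00-09:30, 13:00-14:45, 15:00-18:00.
Pablo ∩ Dana: 08:15-09:00, 12:30-13:30.
Pablo ∩ Dana ∩ Diego: 08:15-09:00, 13:15-13:30.
Pablo ∩ Dana ∩ Diego ∩ Ulla: 08:15-09:00, 13:15-13:30.
No common window is at least 60 minutes long.

none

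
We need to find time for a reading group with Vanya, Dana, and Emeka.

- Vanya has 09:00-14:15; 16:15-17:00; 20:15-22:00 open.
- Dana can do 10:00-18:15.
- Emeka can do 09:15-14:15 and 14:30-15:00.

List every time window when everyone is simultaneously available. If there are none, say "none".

10:00-14:15

Vanya ∩ Dana: 10:00-14:15, 16:15-17:00.
Vanya ∩ Dana ∩ Emeka: 10:00-14:15.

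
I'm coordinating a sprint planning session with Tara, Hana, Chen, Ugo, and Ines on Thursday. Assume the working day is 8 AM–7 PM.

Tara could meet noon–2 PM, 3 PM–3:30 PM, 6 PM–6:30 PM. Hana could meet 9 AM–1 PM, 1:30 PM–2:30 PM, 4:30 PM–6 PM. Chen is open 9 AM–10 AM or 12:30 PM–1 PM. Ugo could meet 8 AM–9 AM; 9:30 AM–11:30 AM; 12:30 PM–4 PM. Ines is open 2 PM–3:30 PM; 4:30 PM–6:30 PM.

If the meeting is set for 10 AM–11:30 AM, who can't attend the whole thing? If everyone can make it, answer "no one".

Tara: not fully free for 10:00-11:30. Hana: free for 10:00-11:30. Chen: not fully free for 10:00-11:30. Ugo: free for 10:00-11:30. Ines: not fully free for 10:00-11:30.

Chen, Ines, Tara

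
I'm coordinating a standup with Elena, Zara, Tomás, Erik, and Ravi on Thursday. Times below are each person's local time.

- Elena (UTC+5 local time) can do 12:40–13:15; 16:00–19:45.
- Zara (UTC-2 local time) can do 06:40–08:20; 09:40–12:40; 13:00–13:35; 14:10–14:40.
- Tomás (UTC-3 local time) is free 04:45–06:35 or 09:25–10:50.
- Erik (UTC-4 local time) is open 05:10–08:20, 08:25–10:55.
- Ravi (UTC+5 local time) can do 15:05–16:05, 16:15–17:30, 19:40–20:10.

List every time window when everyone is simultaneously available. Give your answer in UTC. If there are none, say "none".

Elena in UTC: 07:40-08:15, 11:00-14:45 (subtract 5h to convert from UTC+5).
Zara in UTC: 08:40-10:20, 11:40-14:40, 15:00-15:35, 16:10-16:40 (add 2h to convert from UTC-2).
Tomás in UTC: 07:45-09:35, 12:25-13:50 (add 3h to convert from UTC-3).
Erik in UTC: 09:10-12:20, 12:25-14:55 (add 4h to convert from UTC-4).
Ravi in UTC: 10:05-11:05, 11:15-12:30, 14:40-15:10 (subtract 5h to convert from UTC+5).
Elena ∩ Zara: 11:40-14:40.
Elena ∩ Zara ∩ Tomás: 12:25-13:50.
Elena ∩ Zara ∩ Tomás ∩ Erik: 12:25-13:50.
Elena ∩ Zara ∩ Tomás ∩ Erik ∩ Ravi: 12:25-12:30.

12:25-12:30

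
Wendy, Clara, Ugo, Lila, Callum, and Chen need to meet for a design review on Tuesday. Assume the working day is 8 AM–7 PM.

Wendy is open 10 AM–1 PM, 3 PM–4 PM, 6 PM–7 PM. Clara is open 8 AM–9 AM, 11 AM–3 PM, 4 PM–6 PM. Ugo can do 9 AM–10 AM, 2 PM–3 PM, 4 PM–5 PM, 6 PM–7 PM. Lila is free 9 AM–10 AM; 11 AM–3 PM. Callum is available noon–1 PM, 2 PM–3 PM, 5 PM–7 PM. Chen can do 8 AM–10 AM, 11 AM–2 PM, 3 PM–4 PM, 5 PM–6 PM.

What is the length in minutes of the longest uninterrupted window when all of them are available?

0

Wendy ∩ Clara: 11:00-13:00.
Wendy ∩ Clara ∩ Ugo: ∅.
Wendy ∩ Clara ∩ Ugo ∩ Lila: ∅.
Wendy ∩ Clara ∩ Ugo ∩ Lila ∩ Callum: ∅.
Wendy ∩ Clara ∩ Ugo ∩ Lila ∩ Callum ∩ Chen: ∅.
There is no time when everyone is free.
No common window exists, so the longest block is 0 minutes.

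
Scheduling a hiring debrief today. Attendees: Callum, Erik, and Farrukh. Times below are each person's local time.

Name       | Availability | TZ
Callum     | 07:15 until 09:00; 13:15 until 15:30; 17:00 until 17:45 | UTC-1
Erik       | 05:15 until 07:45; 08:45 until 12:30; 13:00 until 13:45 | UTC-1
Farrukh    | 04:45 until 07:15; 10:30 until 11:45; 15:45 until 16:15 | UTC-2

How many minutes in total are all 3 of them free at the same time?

Callum in UTC: 08:15-10:00, 14:15-16:30, 18:00-18:45 (add 1h to convert from UTC-1).
Erik in UTC: 06:15-08:45, 09:45-13:30, 14:00-14:45 (add 1h to convert from UTC-1).
Farrukh in UTC: 06:45-09:15, 12:30-13:45, 17:45-18:15 (add 2h to convert from UTC-2).
Callum ∩ Erik: 08:15-08:45, 09:45-10:00, 14:15-14:45.
Callum ∩ Erik ∩ Farrukh: 08:15-08:45.
Those are the intersection windows.
That's a single block of 30 minutes.

30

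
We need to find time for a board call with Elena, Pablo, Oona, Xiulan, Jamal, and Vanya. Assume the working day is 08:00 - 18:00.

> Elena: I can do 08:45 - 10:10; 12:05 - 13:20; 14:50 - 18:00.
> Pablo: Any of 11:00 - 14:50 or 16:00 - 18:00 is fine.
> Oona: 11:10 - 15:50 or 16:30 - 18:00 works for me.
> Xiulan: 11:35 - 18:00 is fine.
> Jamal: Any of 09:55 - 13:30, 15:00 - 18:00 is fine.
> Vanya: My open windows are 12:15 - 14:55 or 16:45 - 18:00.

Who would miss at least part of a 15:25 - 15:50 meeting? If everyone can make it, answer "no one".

Elena: free for 15:25-15:50. Pablo: not fully free for 15:25-15:50. Oona: free for 15:25-15:50. Xiulan: free for 15:25-15:50. Jamal: free for 15:25-15:50. Vanya: not fully free for 15:25-15:50.

Pablo, Vanya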